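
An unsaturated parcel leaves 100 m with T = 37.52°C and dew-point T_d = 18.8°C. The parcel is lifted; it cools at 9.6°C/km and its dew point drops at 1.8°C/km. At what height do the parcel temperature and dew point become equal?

2500 m

T and T_d converge at 9.6 − 1.8 = 7.8°C per km
Height above start = (37.52 − 18.8) / 7.8 = 2.4 km
LCL altitude = 100 m + 2400 m = 2500 m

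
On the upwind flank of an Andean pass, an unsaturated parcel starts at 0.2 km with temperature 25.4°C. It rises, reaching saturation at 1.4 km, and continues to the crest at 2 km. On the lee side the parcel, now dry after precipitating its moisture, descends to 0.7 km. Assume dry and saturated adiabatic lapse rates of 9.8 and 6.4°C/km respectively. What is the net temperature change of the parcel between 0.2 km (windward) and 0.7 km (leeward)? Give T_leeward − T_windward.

200–1400 m, dry: Δz = 1.2 km ⇒ ΔT = -11.76°C; T = 13.64°C
1400–2000 m, saturated: Δz = 0.6 km ⇒ ΔT = -3.84°C; T = 9.8°C
2000–700 m, dry descent: Δz = 1.3 km ⇒ ΔT = +12.74°C; T = 22.54°C
Net change vs windward start: 22.54 − 25.4 = -2.86°C

-2.86°C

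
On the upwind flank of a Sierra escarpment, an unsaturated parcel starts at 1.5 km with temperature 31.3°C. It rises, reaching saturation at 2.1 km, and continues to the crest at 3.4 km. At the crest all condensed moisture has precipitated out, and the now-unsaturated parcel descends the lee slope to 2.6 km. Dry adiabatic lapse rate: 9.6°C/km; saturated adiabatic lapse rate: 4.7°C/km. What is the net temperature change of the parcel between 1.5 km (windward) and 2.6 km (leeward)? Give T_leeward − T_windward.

From 1500 m to 2100 m (dry): cools by 9.6 × 0.6 = 5.76°C, giving 25.54°C.
From 2100 m to 3400 m (saturated): cools by 4.7 × 1.3 = 6.11°C, giving 19.43°C.
From 3400 m to 2600 m (dry descent): warms by 9.6 × 0.8 = 7.68°C, giving 27.11°C.
Net change vs windward start: 27.11 − 31.3 = -4.19°C

-4.19°C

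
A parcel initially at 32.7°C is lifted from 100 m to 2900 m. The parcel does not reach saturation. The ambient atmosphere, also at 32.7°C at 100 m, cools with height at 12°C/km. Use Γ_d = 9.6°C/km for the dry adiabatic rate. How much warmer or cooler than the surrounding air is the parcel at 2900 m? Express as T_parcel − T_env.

+6.72°C (parcel warmer than environment)

Parcel:
  100 → 2900 m (dry, 9.6°C/km): ΔT = -9.6 × 2.8 = -26.88°C → T = 5.82°C
Environment:
  100 → 2900 m (environment, 12°C/km): ΔT = -12 × 2.8 = -33.6°C → T = -0.9°C
T_parcel − T_env = 5.82 − (-0.9) = +6.72°C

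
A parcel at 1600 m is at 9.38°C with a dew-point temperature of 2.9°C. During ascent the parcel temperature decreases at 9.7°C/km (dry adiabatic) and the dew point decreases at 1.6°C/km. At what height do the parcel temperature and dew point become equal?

T and T_d converge at 9.7 − 1.6 = 8.1°C per km
Height above start = (9.38 − 2.9) / 8.1 = 0.8 km
LCL altitude = 1600 m + 800 m = 2400 m

2400 m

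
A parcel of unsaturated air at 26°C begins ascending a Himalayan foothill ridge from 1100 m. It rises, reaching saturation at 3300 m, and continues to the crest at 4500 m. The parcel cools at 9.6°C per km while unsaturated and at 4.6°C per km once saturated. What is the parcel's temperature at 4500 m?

-0.64°C

1100–3300 m, dry: Δz = 2.2 km ⇒ ΔT = -21.12°C; T = 4.88°C
3300–4500 m, saturated: Δz = 1.2 km ⇒ ΔT = -5.52°C; T = -0.64°C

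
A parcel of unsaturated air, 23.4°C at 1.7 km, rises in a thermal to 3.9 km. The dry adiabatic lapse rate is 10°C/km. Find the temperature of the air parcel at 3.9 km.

From 1700 m to 3900 m (dry adiabatic): cools by 10 × 2.2 = 22°C, giving 1.4°C.

1.4°C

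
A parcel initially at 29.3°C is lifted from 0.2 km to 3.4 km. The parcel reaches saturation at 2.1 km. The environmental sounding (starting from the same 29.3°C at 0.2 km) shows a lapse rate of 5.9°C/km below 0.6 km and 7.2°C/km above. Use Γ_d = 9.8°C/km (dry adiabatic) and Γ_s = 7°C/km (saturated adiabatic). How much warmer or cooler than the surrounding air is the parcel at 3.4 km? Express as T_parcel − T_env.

-5.2°C (parcel cooler than environment)

Parcel:
  200–2100 m, dry: Δz = 1.9 km ⇒ ΔT = -18.62°C; T = 10.68°C
  2100–3400 m, saturated: Δz = 1.3 km ⇒ ΔT = -9.1°C; T = 1.58°C
Environment:
  200–600 m, environment, lower layer: Δz = 0.4 km ⇒ ΔT = -2.36°C; T = 26.94°C
  600–3400 m, environment, upper layer: Δz = 2.8 km ⇒ ΔT = -20.16°C; T = 6.78°C
T_parcel − T_env = 1.58 − 6.78 = -5.2°C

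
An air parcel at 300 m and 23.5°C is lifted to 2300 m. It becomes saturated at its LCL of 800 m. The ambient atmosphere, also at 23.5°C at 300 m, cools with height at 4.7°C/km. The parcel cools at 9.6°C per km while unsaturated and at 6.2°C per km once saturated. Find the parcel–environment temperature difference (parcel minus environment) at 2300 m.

Parcel:
  Dry to 800 m: -9.6 × 0.5 km = -4.8°C, so T = 18.7°C.
  Saturated to 2300 m: -6.2 × 1.5 km = -9.3°C, so T = 9.4°C.
Environment:
  Environment to 2300 m: -4.7 × 2 km = -9.4°C, so T = 14.1°C.
T_parcel − T_env = 9.4 − 14.1 = -4.7°C

-4.7°C (parcel cooler than environment)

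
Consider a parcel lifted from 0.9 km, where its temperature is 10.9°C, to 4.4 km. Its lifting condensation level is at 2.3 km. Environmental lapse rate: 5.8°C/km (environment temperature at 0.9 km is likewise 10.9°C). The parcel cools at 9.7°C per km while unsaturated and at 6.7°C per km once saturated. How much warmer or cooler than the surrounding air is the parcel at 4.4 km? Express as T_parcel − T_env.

Parcel:
  From 900 m to 2300 m (dry): cools by 9.7 × 1.4 = 13.58°C, giving -2.68°C.
  From 2300 m to 4400 m (saturated): cools by 6.7 × 2.1 = 14.07°C, giving -16.75°C.
Environment:
  From 900 m to 4400 m (environment): cools by 5.8 × 3.5 = 20.3°C, giving -9.4°C.
T_parcel − T_env = -16.75 − (-9.4) = -7.35°C

-7.35°C (parcel cooler than environment)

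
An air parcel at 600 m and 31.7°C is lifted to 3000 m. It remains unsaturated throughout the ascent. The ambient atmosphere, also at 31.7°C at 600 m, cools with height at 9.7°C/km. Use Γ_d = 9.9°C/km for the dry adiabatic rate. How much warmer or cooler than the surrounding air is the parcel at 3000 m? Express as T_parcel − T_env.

-0.48°C (parcel cooler than environment)

Parcel:
  From 600 m to 3000 m (dry): cools by 9.9 × 2.4 = 23.76°C, giving 7.94°C.
Environment:
  From 600 m to 3000 m (environment): cools by 9.7 × 2.4 = 23.28°C, giving 8.42°C.
T_parcel − T_env = 7.94 − 8.42 = -0.48°C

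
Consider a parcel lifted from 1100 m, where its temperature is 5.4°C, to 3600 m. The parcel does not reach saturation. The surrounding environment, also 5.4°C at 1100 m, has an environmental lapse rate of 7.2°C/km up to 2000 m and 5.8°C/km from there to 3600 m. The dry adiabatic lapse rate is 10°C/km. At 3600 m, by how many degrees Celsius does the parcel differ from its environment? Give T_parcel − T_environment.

-9.24°C (parcel cooler than environment)

Parcel:
  1100–3600 m, dry: Δz = 2.5 km ⇒ ΔT = -25°C; T = -19.6°C
Environment:
  1100–2000 m, environment, lower layer: Δz = 0.9 km ⇒ ΔT = -6.48°C; T = -1.08°C
  2000–3600 m, environment, upper layer: Δz = 1.6 km ⇒ ΔT = -9.28°C; T = -10.36°C
T_parcel − T_env = -19.6 − (-10.36) = -9.24°C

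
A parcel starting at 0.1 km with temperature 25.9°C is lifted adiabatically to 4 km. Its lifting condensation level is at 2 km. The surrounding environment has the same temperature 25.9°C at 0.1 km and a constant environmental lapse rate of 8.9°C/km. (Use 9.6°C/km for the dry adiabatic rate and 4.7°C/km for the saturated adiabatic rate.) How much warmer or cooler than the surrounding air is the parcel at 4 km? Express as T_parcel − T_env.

Parcel:
  100 → 2000 m (dry, 9.6°C/km): ΔT = -9.6 × 1.9 = -18.24°C → T = 7.66°C
  2000 → 4000 m (saturated, 4.7°C/km): ΔT = -4.7 × 2 = -9.4°C → T = -1.74°C
Environment:
  100 → 4000 m (environment, 8.9°C/km): ΔT = -8.9 × 3.9 = -34.71°C → T = -8.81°C
T_parcel − T_env = -1.74 − (-8.81) = +7.07°C

+7.07°C (parcel warmer than environment)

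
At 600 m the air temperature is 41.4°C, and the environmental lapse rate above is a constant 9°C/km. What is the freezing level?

5200 m

Height above start = (41.4 − 0) / 9 = 4.6 km
Altitude = 600 m + 4600 m = 5200 m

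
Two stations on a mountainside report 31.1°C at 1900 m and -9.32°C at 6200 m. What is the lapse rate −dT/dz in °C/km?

9.4°C/km

Γ = −ΔT/Δz = (31.1 − (-9.32)) / (6200 − 1900) m
  = 40.42°C / 4.3 km = 9.4°C/km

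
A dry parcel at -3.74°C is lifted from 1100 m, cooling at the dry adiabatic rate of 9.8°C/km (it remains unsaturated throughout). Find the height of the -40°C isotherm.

4800 m

Height above start = (-3.74 − (-40)) / 9.8 = 3.7 km
Altitude = 1100 m + 3700 m = 4800 m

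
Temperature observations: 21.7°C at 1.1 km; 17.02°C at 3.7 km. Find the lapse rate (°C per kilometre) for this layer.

Γ = −ΔT/Δz = (21.7 − 17.02) / (3700 − 1100) m
  = 4.68°C / 2.6 km = 1.8°C/km

1.8°C/km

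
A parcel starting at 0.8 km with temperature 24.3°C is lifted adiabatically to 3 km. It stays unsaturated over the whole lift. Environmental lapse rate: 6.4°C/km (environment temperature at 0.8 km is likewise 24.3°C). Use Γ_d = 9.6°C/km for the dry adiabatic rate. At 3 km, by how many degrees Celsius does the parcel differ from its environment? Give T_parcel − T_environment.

-7.04°C (parcel cooler than environment)

Parcel:
  800 → 3000 m (dry, 9.6°C/km): ΔT = -9.6 × 2.2 = -21.12°C → T = 3.18°C
Environment:
  800 → 3000 m (environment, 6.4°C/km): ΔT = -6.4 × 2.2 = -14.08°C → T = 10.22°C
T_parcel − T_env = 3.18 − 10.22 = -7.04°C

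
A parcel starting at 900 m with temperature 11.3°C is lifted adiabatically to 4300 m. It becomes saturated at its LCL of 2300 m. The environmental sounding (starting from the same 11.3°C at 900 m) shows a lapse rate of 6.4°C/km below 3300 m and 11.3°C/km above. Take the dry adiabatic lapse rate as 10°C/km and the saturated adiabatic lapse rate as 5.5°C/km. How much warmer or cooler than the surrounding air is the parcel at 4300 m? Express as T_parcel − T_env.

+1.66°C (parcel warmer than environment)

Parcel:
  From 900 m to 2300 m (dry): cools by 10 × 1.4 = 14°C, giving -2.7°C.
  From 2300 m to 4300 m (saturated): cools by 5.5 × 2 = 11°C, giving -13.7°C.
Environment:
  From 900 m to 3300 m (environment, lower layer): cools by 6.4 × 2.4 = 15.36°C, giving -4.06°C.
  From 3300 m to 4300 m (environment, upper layer): cools by 11.3 × 1 = 11.3°C, giving -15.36°C.
T_parcel − T_env = -13.7 − (-15.36) = +1.66°C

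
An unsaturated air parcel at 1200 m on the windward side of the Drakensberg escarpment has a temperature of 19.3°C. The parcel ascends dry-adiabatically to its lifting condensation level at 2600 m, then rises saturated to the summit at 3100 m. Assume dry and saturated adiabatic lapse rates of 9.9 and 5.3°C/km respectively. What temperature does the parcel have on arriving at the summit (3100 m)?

2.79°C

1200–2600 m, dry: Δz = 1.4 km ⇒ ΔT = -13.86°C; T = 5.44°C
2600–3100 m, saturated: Δz = 0.5 km ⇒ ΔT = -2.65°C; T = 2.79°C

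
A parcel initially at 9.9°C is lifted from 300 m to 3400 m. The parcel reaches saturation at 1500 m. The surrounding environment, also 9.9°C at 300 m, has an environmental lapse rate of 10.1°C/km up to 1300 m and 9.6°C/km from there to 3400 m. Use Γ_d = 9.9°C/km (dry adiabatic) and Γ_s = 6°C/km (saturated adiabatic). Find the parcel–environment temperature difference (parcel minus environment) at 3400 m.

Parcel:
  From 300 m to 1500 m (dry): cools by 9.9 × 1.2 = 11.88°C, giving -1.98°C.
  From 1500 m to 3400 m (saturated): cools by 6 × 1.9 = 11.4°C, giving -13.38°C.
Environment:
  From 300 m to 1300 m (environment, lower layer): cools by 10.1 × 1 = 10.1°C, giving -0.2°C.
  From 1300 m to 3400 m (environment, upper layer): cools by 9.6 × 2.1 = 20.16°C, giving -20.36°C.
T_parcel − T_env = -13.38 − (-20.36) = +6.98°C

+6.98°C (parcel warmer than environment)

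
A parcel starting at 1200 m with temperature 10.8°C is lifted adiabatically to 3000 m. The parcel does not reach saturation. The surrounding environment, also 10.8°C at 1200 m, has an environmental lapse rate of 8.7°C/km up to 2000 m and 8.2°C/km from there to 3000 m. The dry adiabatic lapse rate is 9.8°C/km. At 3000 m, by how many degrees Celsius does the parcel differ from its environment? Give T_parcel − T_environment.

-2.48°C (parcel cooler than environment)

Parcel:
  1200 → 3000 m (dry, 9.8°C/km): ΔT = -9.8 × 1.8 = -17.64°C → T = -6.84°C
Environment:
  1200 → 2000 m (environment, lower layer, 8.7°C/km): ΔT = -8.7 × 0.8 = -6.96°C → T = 3.84°C
  2000 → 3000 m (environment, upper layer, 8.2°C/km): ΔT = -8.2 × 1 = -8.2°C → T = -4.36°C
T_parcel − T_env = -6.84 − (-4.36) = -2.48°C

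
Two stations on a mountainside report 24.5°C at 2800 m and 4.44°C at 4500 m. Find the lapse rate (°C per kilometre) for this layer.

11.8°C/km

Γ = −ΔT/Δz = (24.5 − 4.44) / (4500 − 2800) m
  = 20.06°C / 1.7 km = 11.8°C/km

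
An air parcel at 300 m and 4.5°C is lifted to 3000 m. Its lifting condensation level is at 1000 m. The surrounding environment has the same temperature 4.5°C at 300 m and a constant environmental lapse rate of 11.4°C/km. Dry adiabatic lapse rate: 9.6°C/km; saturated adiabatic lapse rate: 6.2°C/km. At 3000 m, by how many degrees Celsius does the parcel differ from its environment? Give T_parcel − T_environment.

Parcel:
  From 300 m to 1000 m (dry): cools by 9.6 × 0.7 = 6.72°C, giving -2.22°C.
  From 1000 m to 3000 m (saturated): cools by 6.2 × 2 = 12.4°C, giving -14.62°C.
Environment:
  From 300 m to 3000 m (environment): cools by 11.4 × 2.7 = 30.78°C, giving -26.28°C.
T_parcel − T_env = -14.62 − (-26.28) = +11.66°C

+11.66°C (parcel warmer than environment)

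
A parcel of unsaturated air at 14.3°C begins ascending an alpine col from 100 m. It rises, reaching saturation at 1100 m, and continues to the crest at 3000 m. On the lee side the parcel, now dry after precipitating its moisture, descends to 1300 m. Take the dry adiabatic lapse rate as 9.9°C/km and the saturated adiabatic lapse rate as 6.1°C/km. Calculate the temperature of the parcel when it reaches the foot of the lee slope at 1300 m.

9.64°C

100–1100 m, dry: Δz = 1 km ⇒ ΔT = -9.9°C; T = 4.4°C
1100–3000 m, saturated: Δz = 1.9 km ⇒ ΔT = -11.59°C; T = -7.19°C
3000–1300 m, dry descent: Δz = 1.7 km ⇒ ΔT = +16.83°C; T = 9.64°C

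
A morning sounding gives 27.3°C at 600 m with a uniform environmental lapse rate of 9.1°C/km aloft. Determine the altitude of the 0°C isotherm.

3600 m

Height above start = (27.3 − 0) / 9.1 = 3 km
Altitude = 600 m + 3000 m = 3600 m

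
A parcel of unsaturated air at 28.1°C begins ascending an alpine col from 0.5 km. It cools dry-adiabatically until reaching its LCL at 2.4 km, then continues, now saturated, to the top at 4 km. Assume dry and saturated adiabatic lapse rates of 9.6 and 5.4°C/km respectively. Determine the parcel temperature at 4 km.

500–2400 m, dry: Δz = 1.9 km ⇒ ΔT = -18.24°C; T = 9.86°C
2400–4000 m, saturated: Δz = 1.6 km ⇒ ΔT = -8.64°C; T = 1.22°C

1.22°C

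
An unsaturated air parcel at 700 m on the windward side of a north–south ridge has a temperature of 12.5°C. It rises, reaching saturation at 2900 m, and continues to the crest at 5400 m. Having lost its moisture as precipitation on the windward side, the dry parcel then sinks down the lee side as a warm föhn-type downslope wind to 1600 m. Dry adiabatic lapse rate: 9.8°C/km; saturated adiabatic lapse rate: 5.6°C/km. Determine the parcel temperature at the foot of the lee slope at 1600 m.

14.18°C

700 → 2900 m (dry, 9.8°C/km): ΔT = -9.8 × 2.2 = -21.56°C → T = -9.06°C
2900 → 5400 m (saturated, 5.6°C/km): ΔT = -5.6 × 2.5 = -14°C → T = -23.06°C
5400 → 1600 m (dry descent, 9.8°C/km): ΔT = +9.8 × 3.8 = +37.24°C → T = 14.18°C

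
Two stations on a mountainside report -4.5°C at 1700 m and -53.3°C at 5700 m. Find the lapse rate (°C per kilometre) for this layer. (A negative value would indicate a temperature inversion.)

12.2°C/km

Γ = −ΔT/Δz = (-4.5 − (-53.3)) / (5700 − 1700) m
  = 48.8°C / 4 km = 12.2°C/km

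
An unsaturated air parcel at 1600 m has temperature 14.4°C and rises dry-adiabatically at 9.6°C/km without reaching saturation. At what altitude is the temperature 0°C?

3100 m

Height above start = (14.4 − 0) / 9.6 = 1.5 km
Altitude = 1600 m + 1500 m = 3100 m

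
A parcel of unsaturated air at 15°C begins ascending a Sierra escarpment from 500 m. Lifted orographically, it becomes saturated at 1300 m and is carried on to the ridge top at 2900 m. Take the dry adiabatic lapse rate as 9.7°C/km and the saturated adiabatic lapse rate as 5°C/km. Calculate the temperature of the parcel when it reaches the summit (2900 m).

500 → 1300 m (dry, 9.7°C/km): ΔT = -9.7 × 0.8 = -7.76°C → T = 7.24°C
1300 → 2900 m (saturated, 5°C/km): ΔT = -5 × 1.6 = -8°C → T = -0.76°C

-0.76°C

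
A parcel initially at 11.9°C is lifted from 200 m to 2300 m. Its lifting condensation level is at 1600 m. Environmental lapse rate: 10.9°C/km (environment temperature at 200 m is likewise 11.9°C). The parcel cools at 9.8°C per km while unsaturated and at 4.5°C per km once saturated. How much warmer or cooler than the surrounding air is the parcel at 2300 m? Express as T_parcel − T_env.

Parcel:
  From 200 m to 1600 m (dry): cools by 9.8 × 1.4 = 13.72°C, giving -1.82°C.
  From 1600 m to 2300 m (saturated): cools by 4.5 × 0.7 = 3.15°C, giving -4.97°C.
Environment:
  From 200 m to 2300 m (environment): cools by 10.9 × 2.1 = 22.89°C, giving -10.99°C.
T_parcel − T_env = -4.97 − (-10.99) = +6.02°C

+6.02°C (parcel warmer than environment)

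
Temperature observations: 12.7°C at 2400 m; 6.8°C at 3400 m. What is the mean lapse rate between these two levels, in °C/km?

5.9°C/km

Γ = −ΔT/Δz = (12.7 − 6.8) / (3400 − 2400) m
  = 5.9°C / 1 km = 5.9°C/km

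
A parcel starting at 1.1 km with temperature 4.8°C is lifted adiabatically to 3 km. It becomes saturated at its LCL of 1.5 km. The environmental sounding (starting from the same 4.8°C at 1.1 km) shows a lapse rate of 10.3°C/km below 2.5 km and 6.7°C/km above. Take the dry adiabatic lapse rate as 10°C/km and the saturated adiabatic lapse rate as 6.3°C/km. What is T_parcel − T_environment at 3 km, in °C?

+4.32°C (parcel warmer than environment)

Parcel:
  Dry to 1500 m: -10 × 0.4 km = -4°C, so T = 0.8°C.
  Saturated to 3000 m: -6.3 × 1.5 km = -9.45°C, so T = -8.65°C.
Environment:
  Environment, lower layer to 2500 m: -10.3 × 1.4 km = -14.42°C, so T = -9.62°C.
  Environment, upper layer to 3000 m: -6.7 × 0.5 km = -3.35°C, so T = -12.97°C.
T_parcel − T_env = -8.65 − (-12.97) = +4.32°C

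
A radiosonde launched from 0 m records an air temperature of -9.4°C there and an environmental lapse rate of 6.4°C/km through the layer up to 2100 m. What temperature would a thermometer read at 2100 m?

0 → 2100 m (environmental, 6.4°C/km): ΔT = -6.4 × 2.1 = -13.44°C → T = -22.84°C

-22.84°C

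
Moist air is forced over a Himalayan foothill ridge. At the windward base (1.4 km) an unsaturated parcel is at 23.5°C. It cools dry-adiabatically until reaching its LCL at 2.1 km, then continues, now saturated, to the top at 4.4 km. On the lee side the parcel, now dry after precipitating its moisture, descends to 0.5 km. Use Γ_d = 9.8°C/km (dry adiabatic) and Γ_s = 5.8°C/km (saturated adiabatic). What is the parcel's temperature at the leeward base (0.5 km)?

41.52°C

1400 → 2100 m (dry, 9.8°C/km): ΔT = -9.8 × 0.7 = -6.86°C → T = 16.64°C
2100 → 4400 m (saturated, 5.8°C/km): ΔT = -5.8 × 2.3 = -13.34°C → T = 3.3°C
4400 → 500 m (dry descent, 9.8°C/km): ΔT = +9.8 × 3.9 = +38.22°C → T = 41.52°C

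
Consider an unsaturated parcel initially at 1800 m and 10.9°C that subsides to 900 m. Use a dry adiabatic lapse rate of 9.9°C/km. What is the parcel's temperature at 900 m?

19.81°C

From 1800 m to 900 m (dry adiabatic): warms by 9.9 × 0.9 = 8.91°C, giving 19.81°C.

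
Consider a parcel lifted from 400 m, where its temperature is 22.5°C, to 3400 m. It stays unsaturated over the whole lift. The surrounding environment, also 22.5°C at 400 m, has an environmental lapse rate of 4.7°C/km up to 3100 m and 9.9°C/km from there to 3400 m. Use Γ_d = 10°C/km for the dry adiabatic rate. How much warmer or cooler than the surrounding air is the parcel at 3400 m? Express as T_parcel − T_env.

Parcel:
  400 → 3400 m (dry, 10°C/km): ΔT = -10 × 3 = -30°C → T = -7.5°C
Environment:
  400 → 3100 m (environment, lower layer, 4.7°C/km): ΔT = -4.7 × 2.7 = -12.69°C → T = 9.81°C
  3100 → 3400 m (environment, upper layer, 9.9°C/km): ΔT = -9.9 × 0.3 = -2.97°C → T = 6.84°C
T_parcel − T_env = -7.5 − 6.84 = -14.34°C

-14.34°C (parcel cooler than environment)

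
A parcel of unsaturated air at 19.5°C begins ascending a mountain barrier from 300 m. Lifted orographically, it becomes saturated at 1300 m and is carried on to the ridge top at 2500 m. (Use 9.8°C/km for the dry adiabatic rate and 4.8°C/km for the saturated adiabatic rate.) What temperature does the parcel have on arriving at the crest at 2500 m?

Dry to 1300 m: -9.8 × 1 km = -9.8°C, so T = 9.7°C.
Saturated to 2500 m: -4.8 × 1.2 km = -5.76°C, so T = 3.94°C.

3.94°C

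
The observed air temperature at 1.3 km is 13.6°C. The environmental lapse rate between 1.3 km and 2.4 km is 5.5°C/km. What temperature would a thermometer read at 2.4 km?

7.55°C

1300 → 2400 m (environmental, 5.5°C/km): ΔT = -5.5 × 1.1 = -6.05°C → T = 7.55°C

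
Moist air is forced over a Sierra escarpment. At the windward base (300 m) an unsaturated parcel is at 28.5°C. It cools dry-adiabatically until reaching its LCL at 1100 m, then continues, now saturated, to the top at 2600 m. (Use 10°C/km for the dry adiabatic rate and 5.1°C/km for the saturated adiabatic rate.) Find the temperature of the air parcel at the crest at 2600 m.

From 300 m to 1100 m (dry): cools by 10 × 0.8 = 8°C, giving 20.5°C.
From 1100 m to 2600 m (saturated): cools by 5.1 × 1.5 = 7.65°C, giving 12.85°C.

12.85°C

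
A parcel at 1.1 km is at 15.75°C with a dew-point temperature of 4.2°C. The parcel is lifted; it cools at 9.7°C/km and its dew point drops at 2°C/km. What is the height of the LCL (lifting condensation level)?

T and T_d converge at 9.7 − 2 = 7.7°C per km
Height above start = (15.75 − 4.2) / 7.7 = 1.5 km
LCL altitude = 1100 m + 1500 m = 2600 m

2.6 km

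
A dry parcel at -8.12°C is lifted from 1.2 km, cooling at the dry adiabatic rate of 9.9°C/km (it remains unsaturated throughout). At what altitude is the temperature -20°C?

2.4 km

Height above start = (-8.12 − (-20)) / 9.9 = 1.2 km
Altitude = 1200 m + 1200 m = 2400 m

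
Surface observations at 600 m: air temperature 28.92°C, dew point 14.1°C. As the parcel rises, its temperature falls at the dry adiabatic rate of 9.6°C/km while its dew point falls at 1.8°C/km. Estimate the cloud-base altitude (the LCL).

2500 m

T and T_d converge at 9.6 − 1.8 = 7.8°C per km
Height above start = (28.92 − 14.1) / 7.8 = 1.9 km
LCL altitude = 600 m + 1900 m = 2500 m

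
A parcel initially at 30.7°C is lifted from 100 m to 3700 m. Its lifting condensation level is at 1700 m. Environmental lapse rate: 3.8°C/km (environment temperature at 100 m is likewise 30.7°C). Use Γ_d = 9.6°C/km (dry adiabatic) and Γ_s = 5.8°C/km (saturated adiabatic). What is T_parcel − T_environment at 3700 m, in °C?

Parcel:
  Dry to 1700 m: -9.6 × 1.6 km = -15.36°C, so T = 15.34°C.
  Saturated to 3700 m: -5.8 × 2 km = -11.6°C, so T = 3.74°C.
Environment:
  Environment to 3700 m: -3.8 × 3.6 km = -13.68°C, so T = 17.02°C.
T_parcel − T_env = 3.74 − 17.02 = -13.28°C

-13.28°C (parcel cooler than environment)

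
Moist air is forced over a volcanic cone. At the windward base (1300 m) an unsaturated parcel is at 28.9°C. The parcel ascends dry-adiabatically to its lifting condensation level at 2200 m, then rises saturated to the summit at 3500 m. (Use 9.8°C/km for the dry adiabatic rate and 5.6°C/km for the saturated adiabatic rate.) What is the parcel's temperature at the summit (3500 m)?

1300 → 2200 m (dry, 9.8°C/km): ΔT = -9.8 × 0.9 = -8.82°C → T = 20.08°C
2200 → 3500 m (saturated, 5.6°C/km): ΔT = -5.6 × 1.3 = -7.28°C → T = 12.8°C

12.8°C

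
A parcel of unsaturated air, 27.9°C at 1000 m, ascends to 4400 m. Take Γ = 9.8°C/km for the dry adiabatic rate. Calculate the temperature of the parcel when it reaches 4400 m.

-5.42°C

1000 → 4400 m (dry adiabatic, 9.8°C/km): ΔT = -9.8 × 3.4 = -33.32°C → T = -5.42°C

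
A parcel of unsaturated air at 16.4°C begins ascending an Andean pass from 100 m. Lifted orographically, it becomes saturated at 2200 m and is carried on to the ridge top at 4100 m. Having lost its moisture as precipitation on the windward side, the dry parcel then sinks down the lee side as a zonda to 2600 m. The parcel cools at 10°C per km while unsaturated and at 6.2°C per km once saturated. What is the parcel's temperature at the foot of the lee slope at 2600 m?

100–2200 m, dry: Δz = 2.1 km ⇒ ΔT = -21°C; T = -4.6°C
2200–4100 m, saturated: Δz = 1.9 km ⇒ ΔT = -11.78°C; T = -16.38°C
4100–2600 m, dry descent: Δz = 1.5 km ⇒ ΔT = +15°C; T = -1.38°C

-1.38°C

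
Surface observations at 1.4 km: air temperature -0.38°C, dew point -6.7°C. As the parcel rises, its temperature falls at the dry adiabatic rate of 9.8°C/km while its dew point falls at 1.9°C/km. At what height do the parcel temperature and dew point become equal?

T and T_d converge at 9.8 − 1.9 = 7.9°C per km
Height above start = (-0.38 − (-6.7)) / 7.9 = 0.8 km
LCL altitude = 1400 m + 800 m = 2200 m

2.2 km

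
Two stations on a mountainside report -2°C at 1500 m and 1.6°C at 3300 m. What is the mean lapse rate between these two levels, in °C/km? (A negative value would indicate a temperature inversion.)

Γ = −ΔT/Δz = (-2 − 1.6) / (3300 − 1500) m
  = -3.6°C / 1.8 km = -2°C/km

-2°C/km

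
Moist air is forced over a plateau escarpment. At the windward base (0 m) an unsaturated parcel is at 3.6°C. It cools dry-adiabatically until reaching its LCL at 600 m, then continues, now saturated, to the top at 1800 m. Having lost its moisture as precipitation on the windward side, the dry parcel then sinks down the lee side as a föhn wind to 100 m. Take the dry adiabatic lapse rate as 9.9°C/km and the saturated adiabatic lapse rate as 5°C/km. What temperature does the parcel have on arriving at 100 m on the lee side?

8.49°C

From 0 m to 600 m (dry): cools by 9.9 × 0.6 = 5.94°C, giving -2.34°C.
From 600 m to 1800 m (saturated): cools by 5 × 1.2 = 6°C, giving -8.34°C.
From 1800 m to 100 m (dry descent): warms by 9.9 × 1.7 = 16.83°C, giving 8.49°C.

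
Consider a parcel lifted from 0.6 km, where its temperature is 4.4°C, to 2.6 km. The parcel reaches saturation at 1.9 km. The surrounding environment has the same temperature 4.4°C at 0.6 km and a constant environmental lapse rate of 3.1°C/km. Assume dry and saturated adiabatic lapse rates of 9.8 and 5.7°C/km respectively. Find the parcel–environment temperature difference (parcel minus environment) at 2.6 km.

Parcel:
  From 600 m to 1900 m (dry): cools by 9.8 × 1.3 = 12.74°C, giving -8.34°C.
  From 1900 m to 2600 m (saturated): cools by 5.7 × 0.7 = 3.99°C, giving -12.33°C.
Environment:
  From 600 m to 2600 m (environment): cools by 3.1 × 2 = 6.2°C, giving -1.8°C.
T_parcel − T_env = -12.33 − (-1.8) = -10.53°C

-10.53°C (parcel cooler than environment)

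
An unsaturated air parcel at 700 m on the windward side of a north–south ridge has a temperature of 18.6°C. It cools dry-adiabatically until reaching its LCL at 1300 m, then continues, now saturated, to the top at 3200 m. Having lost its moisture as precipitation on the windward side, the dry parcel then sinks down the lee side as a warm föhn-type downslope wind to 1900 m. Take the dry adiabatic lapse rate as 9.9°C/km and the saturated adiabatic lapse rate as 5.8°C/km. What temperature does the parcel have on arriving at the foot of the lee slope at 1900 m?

From 700 m to 1300 m (dry): cools by 9.9 × 0.6 = 5.94°C, giving 12.66°C.
From 1300 m to 3200 m (saturated): cools by 5.8 × 1.9 = 11.02°C, giving 1.64°C.
From 3200 m to 1900 m (dry descent): warms by 9.9 × 1.3 = 12.87°C, giving 14.51°C.

14.51°C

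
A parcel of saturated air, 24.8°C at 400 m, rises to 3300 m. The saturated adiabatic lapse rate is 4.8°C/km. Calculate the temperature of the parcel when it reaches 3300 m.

400–3300 m, saturated adiabatic: Δz = 2.9 km ⇒ ΔT = -13.92°C; T = 10.88°C

10.88°C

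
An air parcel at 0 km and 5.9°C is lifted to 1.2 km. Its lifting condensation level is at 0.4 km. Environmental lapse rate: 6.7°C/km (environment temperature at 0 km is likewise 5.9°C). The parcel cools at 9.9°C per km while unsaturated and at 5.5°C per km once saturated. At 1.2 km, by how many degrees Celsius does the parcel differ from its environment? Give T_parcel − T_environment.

Parcel:
  0–400 m, dry: Δz = 0.4 km ⇒ ΔT = -3.96°C; T = 1.94°C
  400–1200 m, saturated: Δz = 0.8 km ⇒ ΔT = -4.4°C; T = -2.46°C
Environment:
  0–1200 m, environment: Δz = 1.2 km ⇒ ΔT = -8.04°C; T = -2.14°C
T_parcel − T_env = -2.46 − (-2.14) = -0.32°C

-0.32°C (parcel cooler than environment)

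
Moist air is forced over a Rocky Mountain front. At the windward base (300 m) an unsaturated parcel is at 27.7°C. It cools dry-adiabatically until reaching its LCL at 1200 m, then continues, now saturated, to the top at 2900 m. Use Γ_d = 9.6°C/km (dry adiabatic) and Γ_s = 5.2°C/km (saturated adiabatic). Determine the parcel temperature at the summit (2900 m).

300–1200 m, dry: Δz = 0.9 km ⇒ ΔT = -8.64°C; T = 19.06°C
1200–2900 m, saturated: Δz = 1.7 km ⇒ ΔT = -8.84°C; T = 10.22°C

10.22°C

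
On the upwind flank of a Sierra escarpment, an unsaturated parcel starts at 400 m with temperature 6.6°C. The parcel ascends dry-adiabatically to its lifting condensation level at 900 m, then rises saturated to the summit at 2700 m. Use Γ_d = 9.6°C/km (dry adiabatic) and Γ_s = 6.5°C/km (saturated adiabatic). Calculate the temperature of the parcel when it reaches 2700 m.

-9.9°C

From 400 m to 900 m (dry): cools by 9.6 × 0.5 = 4.8°C, giving 1.8°C.
From 900 m to 2700 m (saturated): cools by 6.5 × 1.8 = 11.7°C, giving -9.9°C.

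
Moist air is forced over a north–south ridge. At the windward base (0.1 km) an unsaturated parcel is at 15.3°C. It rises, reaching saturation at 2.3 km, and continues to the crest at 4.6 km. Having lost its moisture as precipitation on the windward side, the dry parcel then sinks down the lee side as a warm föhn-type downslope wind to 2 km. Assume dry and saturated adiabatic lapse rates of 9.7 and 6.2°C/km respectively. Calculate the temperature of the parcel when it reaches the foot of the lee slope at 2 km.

100–2300 m, dry: Δz = 2.2 km ⇒ ΔT = -21.34°C; T = -6.04°C
2300–4600 m, saturated: Δz = 2.3 km ⇒ ΔT = -14.26°C; T = -20.3°C
4600–2000 m, dry descent: Δz = 2.6 km ⇒ ΔT = +25.22°C; T = 4.92°C

4.92°C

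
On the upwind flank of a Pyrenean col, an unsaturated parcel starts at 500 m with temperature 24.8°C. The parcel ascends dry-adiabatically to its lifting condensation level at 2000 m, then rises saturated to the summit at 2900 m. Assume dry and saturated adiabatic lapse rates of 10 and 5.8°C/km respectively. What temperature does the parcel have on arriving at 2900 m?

Dry to 2000 m: -10 × 1.5 km = -15°C, so T = 9.8°C.
Saturated to 2900 m: -5.8 × 0.9 km = -5.22°C, so T = 4.58°C.

4.58°C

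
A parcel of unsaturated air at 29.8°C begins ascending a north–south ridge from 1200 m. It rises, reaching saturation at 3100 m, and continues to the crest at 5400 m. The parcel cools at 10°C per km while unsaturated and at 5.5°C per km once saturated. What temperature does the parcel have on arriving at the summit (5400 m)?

-1.85°C

1200 → 3100 m (dry, 10°C/km): ΔT = -10 × 1.9 = -19°C → T = 10.8°C
3100 → 5400 m (saturated, 5.5°C/km): ΔT = -5.5 × 2.3 = -12.65°C → T = -1.85°C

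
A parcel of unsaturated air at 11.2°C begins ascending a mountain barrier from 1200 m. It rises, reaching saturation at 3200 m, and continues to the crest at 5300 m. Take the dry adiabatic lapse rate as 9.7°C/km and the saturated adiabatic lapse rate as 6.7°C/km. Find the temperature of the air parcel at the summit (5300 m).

-22.27°C

From 1200 m to 3200 m (dry): cools by 9.7 × 2 = 19.4°C, giving -8.2°C.
From 3200 m to 5300 m (saturated): cools by 6.7 × 2.1 = 14.07°C, giving -22.27°C.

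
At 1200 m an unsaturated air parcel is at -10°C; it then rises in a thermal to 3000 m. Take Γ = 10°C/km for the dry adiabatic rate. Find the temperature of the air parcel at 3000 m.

-28°C

1200–3000 m, dry adiabatic: Δz = 1.8 km ⇒ ΔT = -18°C; T = -28°C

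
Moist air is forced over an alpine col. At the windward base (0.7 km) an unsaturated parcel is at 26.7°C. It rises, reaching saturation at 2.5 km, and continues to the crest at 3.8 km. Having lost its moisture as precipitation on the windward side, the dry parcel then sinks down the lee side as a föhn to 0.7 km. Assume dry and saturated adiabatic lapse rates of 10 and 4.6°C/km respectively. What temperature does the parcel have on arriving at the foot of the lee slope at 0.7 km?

33.72°C

From 700 m to 2500 m (dry): cools by 10 × 1.8 = 18°C, giving 8.7°C.
From 2500 m to 3800 m (saturated): cools by 4.6 × 1.3 = 5.98°C, giving 2.72°C.
From 3800 m to 700 m (dry descent): warms by 10 × 3.1 = 31°C, giving 33.72°C.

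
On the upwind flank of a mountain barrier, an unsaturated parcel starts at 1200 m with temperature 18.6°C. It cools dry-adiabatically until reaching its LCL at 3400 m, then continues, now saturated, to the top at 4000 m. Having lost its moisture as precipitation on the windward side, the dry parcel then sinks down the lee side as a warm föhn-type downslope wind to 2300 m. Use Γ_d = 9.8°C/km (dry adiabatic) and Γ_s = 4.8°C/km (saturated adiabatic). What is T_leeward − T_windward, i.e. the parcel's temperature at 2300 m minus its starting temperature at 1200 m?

From 1200 m to 3400 m (dry): cools by 9.8 × 2.2 = 21.56°C, giving -2.96°C.
From 3400 m to 4000 m (saturated): cools by 4.8 × 0.6 = 2.88°C, giving -5.84°C.
From 4000 m to 2300 m (dry descent): warms by 9.8 × 1.7 = 16.66°C, giving 10.82°C.
Net change vs windward start: 10.82 − 18.6 = -7.78°C

-7.78°C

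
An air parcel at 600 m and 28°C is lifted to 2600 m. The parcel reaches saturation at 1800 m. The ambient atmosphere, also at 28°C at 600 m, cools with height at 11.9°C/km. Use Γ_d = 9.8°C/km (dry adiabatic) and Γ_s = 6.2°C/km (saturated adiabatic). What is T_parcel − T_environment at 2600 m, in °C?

+7.08°C (parcel warmer than environment)

Parcel:
  From 600 m to 1800 m (dry): cools by 9.8 × 1.2 = 11.76°C, giving 16.24°C.
  From 1800 m to 2600 m (saturated): cools by 6.2 × 0.8 = 4.96°C, giving 11.28°C.
Environment:
  From 600 m to 2600 m (environment): cools by 11.9 × 2 = 23.8°C, giving 4.2°C.
T_parcel − T_env = 11.28 − 4.2 = +7.08°C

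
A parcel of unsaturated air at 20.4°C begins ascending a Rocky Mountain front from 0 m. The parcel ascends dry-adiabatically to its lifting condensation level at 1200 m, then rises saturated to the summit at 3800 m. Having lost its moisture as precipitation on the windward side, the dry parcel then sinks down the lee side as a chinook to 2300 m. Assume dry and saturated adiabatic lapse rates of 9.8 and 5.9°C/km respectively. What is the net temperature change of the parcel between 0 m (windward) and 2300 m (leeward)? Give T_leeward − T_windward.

0–1200 m, dry: Δz = 1.2 km ⇒ ΔT = -11.76°C; T = 8.64°C
1200–3800 m, saturated: Δz = 2.6 km ⇒ ΔT = -15.34°C; T = -6.7°C
3800–2300 m, dry descent: Δz = 1.5 km ⇒ ΔT = +14.7°C; T = 8°C
Net change vs windward start: 8 − 20.4 = -12.4°C

-12.4°C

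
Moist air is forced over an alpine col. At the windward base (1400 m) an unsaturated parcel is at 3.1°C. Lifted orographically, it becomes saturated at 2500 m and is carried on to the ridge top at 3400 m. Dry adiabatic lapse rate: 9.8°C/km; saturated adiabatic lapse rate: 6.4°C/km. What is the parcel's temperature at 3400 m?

-13.44°C

Dry to 2500 m: -9.8 × 1.1 km = -10.78°C, so T = -7.68°C.
Saturated to 3400 m: -6.4 × 0.9 km = -5.76°C, so T = -13.44°C.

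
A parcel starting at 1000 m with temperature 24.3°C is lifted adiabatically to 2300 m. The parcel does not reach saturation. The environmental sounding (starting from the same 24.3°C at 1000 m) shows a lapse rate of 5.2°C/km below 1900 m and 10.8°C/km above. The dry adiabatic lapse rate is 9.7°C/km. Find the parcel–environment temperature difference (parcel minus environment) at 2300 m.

-3.61°C (parcel cooler than environment)

Parcel:
  1000–2300 m, dry: Δz = 1.3 km ⇒ ΔT = -12.61°C; T = 11.69°C
Environment:
  1000–1900 m, environment, lower layer: Δz = 0.9 km ⇒ ΔT = -4.68°C; T = 19.62°C
  1900–2300 m, environment, upper layer: Δz = 0.4 km ⇒ ΔT = -4.32°C; T = 15.3°C
T_parcel − T_env = 11.69 − 15.3 = -3.61°C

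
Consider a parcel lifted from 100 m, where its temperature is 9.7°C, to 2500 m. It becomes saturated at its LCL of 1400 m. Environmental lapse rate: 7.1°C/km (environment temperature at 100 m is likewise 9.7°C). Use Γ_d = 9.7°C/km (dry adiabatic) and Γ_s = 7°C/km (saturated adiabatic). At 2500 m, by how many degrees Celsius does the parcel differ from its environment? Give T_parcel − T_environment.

Parcel:
  100–1400 m, dry: Δz = 1.3 km ⇒ ΔT = -12.61°C; T = -2.91°C
  1400–2500 m, saturated: Δz = 1.1 km ⇒ ΔT = -7.7°C; T = -10.61°C
Environment:
  100–2500 m, environment: Δz = 2.4 km ⇒ ΔT = -17.04°C; T = -7.34°C
T_parcel − T_env = -10.61 − (-7.34) = -3.27°C

-3.27°C (parcel cooler than environment)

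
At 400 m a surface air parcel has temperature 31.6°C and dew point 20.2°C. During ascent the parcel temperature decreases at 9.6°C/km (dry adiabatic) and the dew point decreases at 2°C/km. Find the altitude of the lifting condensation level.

1900 m

T and T_d converge at 9.6 − 2 = 7.6°C per km
Height above start = (31.6 − 20.2) / 7.6 = 1.5 km
LCL altitude = 400 m + 1500 m = 1900 m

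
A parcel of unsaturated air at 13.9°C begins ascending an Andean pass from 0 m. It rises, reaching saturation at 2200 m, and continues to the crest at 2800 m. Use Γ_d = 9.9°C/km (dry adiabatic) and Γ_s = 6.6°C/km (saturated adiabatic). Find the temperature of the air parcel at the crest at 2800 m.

-11.84°C

Dry to 2200 m: -9.9 × 2.2 km = -21.78°C, so T = -7.88°C.
Saturated to 2800 m: -6.6 × 0.6 km = -3.96°C, so T = -11.84°C.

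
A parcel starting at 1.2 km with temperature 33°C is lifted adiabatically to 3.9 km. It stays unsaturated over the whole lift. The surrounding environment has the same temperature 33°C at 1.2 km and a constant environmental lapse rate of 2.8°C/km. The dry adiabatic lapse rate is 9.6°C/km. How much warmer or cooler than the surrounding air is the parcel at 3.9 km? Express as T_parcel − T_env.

-18.36°C (parcel cooler than environment)

Parcel:
  1200 → 3900 m (dry, 9.6°C/km): ΔT = -9.6 × 2.7 = -25.92°C → T = 7.08°C
Environment:
  1200 → 3900 m (environment, 2.8°C/km): ΔT = -2.8 × 2.7 = -7.56°C → T = 25.44°C
T_parcel − T_env = 7.08 − 25.44 = -18.36°C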